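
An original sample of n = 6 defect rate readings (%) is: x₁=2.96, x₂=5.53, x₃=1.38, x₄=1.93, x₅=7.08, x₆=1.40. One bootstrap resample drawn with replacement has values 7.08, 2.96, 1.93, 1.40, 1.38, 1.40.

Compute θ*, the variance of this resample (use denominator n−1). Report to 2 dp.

Mean = 2.6917; sum of squared deviations = 24.9669
s² = 24.9669 / 5 = 4.9934

θ* = 4.99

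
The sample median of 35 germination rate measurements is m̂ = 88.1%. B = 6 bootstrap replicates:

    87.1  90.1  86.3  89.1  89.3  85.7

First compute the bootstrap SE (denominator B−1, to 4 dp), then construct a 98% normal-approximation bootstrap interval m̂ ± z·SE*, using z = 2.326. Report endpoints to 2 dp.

(83.90, 92.30)

Mean of replicates = 87.9333; sum of squared deviations = 16.2733; SE* = √(16.2733/5) = 1.8041
Margin = 2.326 × 1.8041 = 4.196
Interval: 88.1 ± 4.196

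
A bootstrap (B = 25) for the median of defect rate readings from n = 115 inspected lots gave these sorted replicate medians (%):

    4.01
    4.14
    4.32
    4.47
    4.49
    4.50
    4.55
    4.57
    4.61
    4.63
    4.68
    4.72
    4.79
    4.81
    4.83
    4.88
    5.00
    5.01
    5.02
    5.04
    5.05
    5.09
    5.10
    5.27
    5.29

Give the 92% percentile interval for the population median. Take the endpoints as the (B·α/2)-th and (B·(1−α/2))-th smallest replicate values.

α = 0.08; lower rank = 25 × 0.040 = 1; upper rank = 25 × 0.960 = 24.
The 1st smallest replicate is 4.01; the 24th is 5.27.

(4.01, 5.27)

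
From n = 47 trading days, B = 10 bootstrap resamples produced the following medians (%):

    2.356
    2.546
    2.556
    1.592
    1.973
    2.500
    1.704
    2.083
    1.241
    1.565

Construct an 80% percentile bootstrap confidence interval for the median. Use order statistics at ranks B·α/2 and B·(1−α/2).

(1.241, 2.546)

Sorted replicates: 1.241, 1.565, 1.592, 1.704, 1.973, 2.083, 2.356, 2.500, 2.546, 2.556
α = 0.20; lower rank = 10 × 0.100 = 1; upper rank = 10 × 0.900 = 9.
The 1st smallest replicate is 1.241; the 9th is 2.546.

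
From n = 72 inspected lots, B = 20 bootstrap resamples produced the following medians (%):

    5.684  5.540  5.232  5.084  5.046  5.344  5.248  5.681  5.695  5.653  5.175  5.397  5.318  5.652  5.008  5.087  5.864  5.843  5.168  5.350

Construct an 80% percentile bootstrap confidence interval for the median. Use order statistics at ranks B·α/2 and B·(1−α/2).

(5.046, 5.695)

Sorted replicates: 5.008, 5.046, 5.084, 5.087, 5.168, 5.175, 5.232, 5.248, 5.318, 5.344, 5.350, 5.397, 5.540, 5.652, 5.653, 5.681, 5.684, 5.695, 5.843, 5.864
α = 0.20; lower rank = 20 × 0.100 = 2; upper rank = 20 × 0.900 = 18.
The 2nd smallest replicate is 5.046; the 18th is 5.695.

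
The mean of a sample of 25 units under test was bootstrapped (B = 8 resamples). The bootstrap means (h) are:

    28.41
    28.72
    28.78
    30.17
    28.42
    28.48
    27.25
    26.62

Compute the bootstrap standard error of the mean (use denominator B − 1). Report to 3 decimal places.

SE* = 1.060

Bootstrap SE is the standard deviation of the 8 replicate means.
Mean of replicates: (28.41 + 28.72 + 28.78 + 30.17 + 28.42 + 28.48 + 27.25 + 26.62) / 8 = 226.8500 / 8 = 28.3562
Sum of squared deviations: (+0.0538)² + (+0.3637)² + (+0.4238)² + (+1.8138)² + (+0.0638)² + (+0.1238)² + (−1.1062)² + (−1.7362)² = 7.8622
Variance = 7.8622 / 7 = 1.1232
SE* = √1.1232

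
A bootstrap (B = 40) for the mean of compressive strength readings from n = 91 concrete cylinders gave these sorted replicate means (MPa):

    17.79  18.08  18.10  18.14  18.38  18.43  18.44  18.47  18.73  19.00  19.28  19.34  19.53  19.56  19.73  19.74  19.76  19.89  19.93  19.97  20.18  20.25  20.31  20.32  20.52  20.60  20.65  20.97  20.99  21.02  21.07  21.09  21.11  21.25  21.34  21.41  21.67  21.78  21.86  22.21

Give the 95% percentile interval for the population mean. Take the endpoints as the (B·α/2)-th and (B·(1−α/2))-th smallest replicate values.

α = 0.05; lower rank = 40 × 0.025 = 1; upper rank = 40 × 0.975 = 39.
The 1st smallest replicate is 17.79; the 39th is 21.86.

(17.79, 21.86)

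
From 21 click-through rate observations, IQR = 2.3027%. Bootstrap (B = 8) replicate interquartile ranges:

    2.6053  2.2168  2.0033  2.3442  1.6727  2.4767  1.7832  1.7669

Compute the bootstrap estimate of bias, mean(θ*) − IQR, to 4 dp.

bias = −0.1941

mean(θ*) = (2.6053 + 2.2168 + 2.0033 + 2.3442 + 1.6727 + 2.4767 + 1.7832 + 1.7669) / 8 = 2.10864
bias = 2.10864 − 2.3027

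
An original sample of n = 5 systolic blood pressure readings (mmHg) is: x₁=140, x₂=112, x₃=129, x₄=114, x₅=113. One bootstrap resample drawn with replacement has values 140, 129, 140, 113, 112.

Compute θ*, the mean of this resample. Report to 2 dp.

θ* = 126.80

Mean = (140 + 129 + 140 + 113 + 112) / 5 = 634.0 / 5 = 126.80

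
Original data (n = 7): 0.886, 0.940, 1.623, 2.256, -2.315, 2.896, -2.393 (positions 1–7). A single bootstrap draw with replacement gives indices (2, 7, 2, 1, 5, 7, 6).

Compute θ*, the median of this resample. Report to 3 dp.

Resample values: 0.940, -2.393, 0.940, 0.886, -2.315, -2.393, 2.896.
Sorted: -2.393, -2.393, -2.315, 0.886, 0.940, 0.940, 2.896
Median = middle value = 0.886

θ* = 0.886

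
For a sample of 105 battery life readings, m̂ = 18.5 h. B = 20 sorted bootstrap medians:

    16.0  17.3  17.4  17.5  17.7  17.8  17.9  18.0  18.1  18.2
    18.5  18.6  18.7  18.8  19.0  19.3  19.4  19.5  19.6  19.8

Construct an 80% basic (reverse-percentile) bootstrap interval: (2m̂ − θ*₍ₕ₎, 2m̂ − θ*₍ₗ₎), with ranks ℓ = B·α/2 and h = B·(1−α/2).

Percentile endpoints at ranks 2 and 18: θ*₍2₎ = 17.3, θ*₍18₎ = 19.5.
Basic interval reflects these around m̂:
  lower = 2 × 18.5 − 19.5 = 17.5
  upper = 2 × 18.5 − 17.3 = 19.7

(17.5, 19.7)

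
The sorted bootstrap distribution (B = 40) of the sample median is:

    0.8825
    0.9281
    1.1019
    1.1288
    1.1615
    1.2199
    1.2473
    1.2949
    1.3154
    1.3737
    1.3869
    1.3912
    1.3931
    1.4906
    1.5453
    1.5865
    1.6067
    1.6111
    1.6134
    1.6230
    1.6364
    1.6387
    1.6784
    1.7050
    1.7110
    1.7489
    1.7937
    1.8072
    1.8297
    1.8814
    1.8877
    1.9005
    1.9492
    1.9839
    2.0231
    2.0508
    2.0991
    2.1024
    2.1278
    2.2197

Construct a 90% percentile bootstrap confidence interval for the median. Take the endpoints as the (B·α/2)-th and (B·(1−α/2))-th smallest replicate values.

α = 0.10; lower rank = 40 × 0.050 = 2; upper rank = 40 × 0.950 = 38.
The 2nd smallest replicate is 0.9281; the 38th is 2.1024.

(0.9281, 2.1024)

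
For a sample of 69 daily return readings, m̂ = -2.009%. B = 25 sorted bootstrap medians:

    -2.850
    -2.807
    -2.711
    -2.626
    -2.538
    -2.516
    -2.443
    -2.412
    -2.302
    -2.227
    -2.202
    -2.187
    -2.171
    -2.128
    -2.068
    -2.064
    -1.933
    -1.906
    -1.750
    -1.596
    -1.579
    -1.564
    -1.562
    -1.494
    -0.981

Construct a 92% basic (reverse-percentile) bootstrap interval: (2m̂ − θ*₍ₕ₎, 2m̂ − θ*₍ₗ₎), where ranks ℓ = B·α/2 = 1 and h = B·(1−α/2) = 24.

Percentile endpoints at ranks 1 and 24: θ*₍1₎ = -2.850, θ*₍24₎ = -1.494.
Basic interval reflects these around m̂:
  lower = 2 × -2.009 − -1.494 = -2.524
  upper = 2 × -2.009 − -2.850 = -1.168

(-2.524, -1.168)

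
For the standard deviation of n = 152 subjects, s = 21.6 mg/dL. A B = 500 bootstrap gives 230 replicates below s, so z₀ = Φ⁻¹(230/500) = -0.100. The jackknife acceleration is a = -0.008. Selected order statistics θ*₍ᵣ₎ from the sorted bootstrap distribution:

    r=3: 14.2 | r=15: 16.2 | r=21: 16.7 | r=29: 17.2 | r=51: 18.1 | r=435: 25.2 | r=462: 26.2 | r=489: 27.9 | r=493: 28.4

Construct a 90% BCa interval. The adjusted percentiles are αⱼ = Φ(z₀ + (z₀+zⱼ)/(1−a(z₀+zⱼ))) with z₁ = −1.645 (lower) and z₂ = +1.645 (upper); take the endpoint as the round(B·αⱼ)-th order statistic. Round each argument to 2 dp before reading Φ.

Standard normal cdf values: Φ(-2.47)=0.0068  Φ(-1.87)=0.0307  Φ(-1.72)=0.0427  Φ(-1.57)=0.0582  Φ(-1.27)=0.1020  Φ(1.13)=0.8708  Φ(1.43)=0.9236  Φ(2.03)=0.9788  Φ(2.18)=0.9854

(16.2, 26.2)

Lower: z₀ + z₁ = -0.100 + (-1.645) = -1.745; 1 − a(z₀+z₁) = 1 − (-0.008)(-1.745) = 0.9860; argument = -0.100 + (-1.745)/0.9860 = -1.8697 → -1.87.
α₁ = Φ(-1.87) = 0.0307; rank = round(500 × 0.0307) = 15; θ*₍15₎ = 16.2.
Upper: z₀ + z₂ = 1.545; 1 − a(z₀+z₂) = 1.0124; argument = 1.4261 → 1.43; α₂ = 0.9236; rank = 462; θ*₍462₎ = 26.2.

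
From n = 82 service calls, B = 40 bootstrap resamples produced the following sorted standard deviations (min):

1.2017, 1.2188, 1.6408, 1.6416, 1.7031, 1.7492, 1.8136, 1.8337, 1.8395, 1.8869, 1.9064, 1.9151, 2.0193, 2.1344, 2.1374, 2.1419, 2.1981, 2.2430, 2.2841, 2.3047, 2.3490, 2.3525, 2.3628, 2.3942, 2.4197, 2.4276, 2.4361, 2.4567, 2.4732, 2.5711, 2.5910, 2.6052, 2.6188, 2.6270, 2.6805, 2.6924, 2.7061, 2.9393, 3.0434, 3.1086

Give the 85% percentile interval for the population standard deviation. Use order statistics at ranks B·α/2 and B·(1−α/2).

(1.6408, 2.7061)

α = 0.15; lower rank = 40 × 0.075 = 3; upper rank = 40 × 0.925 = 37.
The 3rd smallest replicate is 1.6408; the 37th is 2.7061.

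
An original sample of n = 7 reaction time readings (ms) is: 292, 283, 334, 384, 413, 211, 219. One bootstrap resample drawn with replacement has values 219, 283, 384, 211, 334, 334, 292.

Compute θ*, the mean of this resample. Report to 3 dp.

θ* = 293.857

Mean = (219 + 283 + 384 + 211 + 334 + 334 + 292) / 7 = 2057.0 / 7 = 293.857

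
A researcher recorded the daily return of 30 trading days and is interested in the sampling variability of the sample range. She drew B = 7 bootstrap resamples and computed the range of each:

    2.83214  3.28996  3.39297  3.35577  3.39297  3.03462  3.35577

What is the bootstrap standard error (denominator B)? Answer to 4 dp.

Bootstrap SE is the standard deviation of the 7 replicate ranges.
Mean of replicates: (2.83214 + 3.28996 + 3.39297 + 3.35577 + 3.39297 + 3.03462 + 3.35577) / 7 = 22.654200 / 7 = 3.236314
Sum of squared deviations: (−0.404174)² + (+0.053646)² + (+0.156656)² + (+0.119456)² + (+0.156656)² + (−0.201694)² + (+0.119456)² = 0.284537
Variance = 0.284537 / 7 = 0.040648
SE* = √0.040648

SE* = 0.2016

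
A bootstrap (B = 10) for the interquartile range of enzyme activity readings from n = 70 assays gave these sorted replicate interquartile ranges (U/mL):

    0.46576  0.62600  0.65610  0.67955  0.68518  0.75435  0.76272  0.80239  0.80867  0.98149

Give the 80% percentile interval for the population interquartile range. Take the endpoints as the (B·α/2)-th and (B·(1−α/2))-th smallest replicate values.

α = 0.20; lower rank = 10 × 0.100 = 1; upper rank = 10 × 0.900 = 9.
The 1st smallest replicate is 0.46576; the 9th is 0.80867.

(0.46576, 0.80867)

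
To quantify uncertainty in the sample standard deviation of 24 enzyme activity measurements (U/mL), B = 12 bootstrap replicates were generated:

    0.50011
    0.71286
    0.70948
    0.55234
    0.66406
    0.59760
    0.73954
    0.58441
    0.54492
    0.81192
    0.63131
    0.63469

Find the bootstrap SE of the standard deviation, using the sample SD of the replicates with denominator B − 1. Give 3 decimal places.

SE* = 0.091

Bootstrap SE is the standard deviation of the 12 replicate standard deviations.
Mean of replicates: (0.50011 + 0.71286 + 0.70948 + 0.55234 + 0.66406 + 0.59760 + 0.73954 + 0.58441 + 0.54492 + 0.81192 + 0.63131 + 0.63469) / 12 = 7.683240 / 12 = 0.640270
Sum of squared deviations: (−0.140160)² + (+0.072590)² + (+0.069210)² + (−0.087930)² + (+0.023790)² + (−0.042670)² + (+0.099270)² + (−0.055860)² + (−0.095350)² + (+0.171650)² + (−0.008960)² + (−0.005580)² = 0.091464
Variance = 0.091464 / 11 = 0.008315
SE* = √0.008315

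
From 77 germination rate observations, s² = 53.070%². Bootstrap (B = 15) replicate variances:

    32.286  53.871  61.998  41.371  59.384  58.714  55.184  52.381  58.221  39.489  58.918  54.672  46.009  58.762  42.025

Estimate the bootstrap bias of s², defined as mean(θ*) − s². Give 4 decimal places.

mean(θ*) = (32.286 + 53.871 + 61.998 + 41.371 + 59.384 + 58.714 + 55.184 + 52.381 + 58.221 + 39.489 + 58.918 + 54.672 + 46.009 + 58.762 + 42.025) / 15 = 51.55233
bias = 51.55233 − 53.070

bias = −1.5177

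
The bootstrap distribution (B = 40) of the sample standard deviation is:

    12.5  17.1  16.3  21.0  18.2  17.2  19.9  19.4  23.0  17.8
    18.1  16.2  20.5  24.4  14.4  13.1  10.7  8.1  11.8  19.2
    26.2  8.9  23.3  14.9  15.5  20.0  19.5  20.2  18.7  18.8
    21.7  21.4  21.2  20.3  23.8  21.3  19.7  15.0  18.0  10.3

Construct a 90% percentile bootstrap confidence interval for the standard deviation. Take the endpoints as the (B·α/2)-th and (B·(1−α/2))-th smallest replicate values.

(8.9, 23.8)

Sorted replicates: 8.1, 8.9, 10.3, 10.7, 11.8, 12.5, 13.1, 14.4, 14.9, 15.0, 15.5, 16.2, 16.3, 17.1, 17.2, 17.8, 18.0, 18.1, 18.2, 18.7, 18.8, 19.2, 19.4, 19.5, 19.7, 19.9, 20.0, 20.2, 20.3, 20.5, 21.0, 21.2, 21.3, 21.4, 21.7, 23.0, 23.3, 23.8, 24.4, 26.2
α = 0.10; lower rank = 40 × 0.050 = 2; upper rank = 40 × 0.950 = 38.
The 2nd smallest replicate is 8.9; the 38th is 23.8.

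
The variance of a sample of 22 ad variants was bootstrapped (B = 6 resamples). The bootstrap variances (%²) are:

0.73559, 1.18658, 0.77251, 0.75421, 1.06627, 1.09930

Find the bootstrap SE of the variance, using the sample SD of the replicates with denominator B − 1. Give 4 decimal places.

Bootstrap SE is the standard deviation of the 6 replicate variances.
Mean of replicates: (0.73559 + 1.18658 + 0.77251 + 0.75421 + 1.06627 + 1.09930) / 6 = 5.614460 / 6 = 0.935743
Sum of squared deviations: (−0.200153)² + (+0.250837)² + (−0.163233)² + (−0.181533)² + (+0.130527)² + (+0.163557)² = 0.206368
Variance = 0.206368 / 5 = 0.041274
SE* = √0.041274

SE* = 0.2032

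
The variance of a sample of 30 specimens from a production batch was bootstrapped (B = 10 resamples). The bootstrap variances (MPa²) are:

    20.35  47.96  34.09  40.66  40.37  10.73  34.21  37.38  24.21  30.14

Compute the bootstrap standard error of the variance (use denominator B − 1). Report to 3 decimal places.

SE* = 11.006

Bootstrap SE is the standard deviation of the 10 replicate variances.
Mean of replicates: (20.35 + 47.96 + 34.09 + 40.66 + 40.37 + 10.73 + 34.21 + 37.38 + 24.21 + 30.14) / 10 = 320.1000 / 10 = 32.0100
Sum of squared deviations: (−11.6600)² + (+15.9500)² + (+2.0800)² + (+8.6500)² + (+8.3600)² + (−21.2800)² + (+2.2000)² + (+5.3700)² + (−7.8000)² + (−1.8700)² = 1090.2488
Variance = 1090.2488 / 9 = 121.1388
SE* = √121.1388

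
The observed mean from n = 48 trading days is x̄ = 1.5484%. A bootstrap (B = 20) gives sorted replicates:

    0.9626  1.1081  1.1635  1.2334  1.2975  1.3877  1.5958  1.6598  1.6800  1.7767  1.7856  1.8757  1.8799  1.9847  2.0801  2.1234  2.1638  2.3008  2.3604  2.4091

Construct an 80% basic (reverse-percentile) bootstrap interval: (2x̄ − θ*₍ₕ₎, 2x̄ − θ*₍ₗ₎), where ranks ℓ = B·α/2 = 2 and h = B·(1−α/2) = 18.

(0.7960, 1.9887)

Percentile endpoints at ranks 2 and 18: θ*₍2₎ = 1.1081, θ*₍18₎ = 2.3008.
Basic interval reflects these around x̄:
  lower = 2 × 1.5484 − 2.3008 = 0.7960
  upper = 2 × 1.5484 − 1.1081 = 1.9887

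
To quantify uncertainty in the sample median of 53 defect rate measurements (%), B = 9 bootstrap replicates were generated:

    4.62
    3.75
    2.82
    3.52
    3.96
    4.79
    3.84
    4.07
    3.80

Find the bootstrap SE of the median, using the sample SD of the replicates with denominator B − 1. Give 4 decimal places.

SE* = 0.5798

Bootstrap SE is the standard deviation of the 9 replicate medians.
Mean of replicates: (4.62 + 3.75 + 2.82 + 3.52 + 3.96 + 4.79 + 3.84 + 4.07 + 3.80) / 9 = 35.17000 / 9 = 3.90778
Sum of squared deviations: (+0.71222)² + (−0.15778)² + (−1.08778)² + (−0.38778)² + (+0.05222)² + (+0.88222)² + (−0.06778)² + (+0.16222)² + (−0.10778)² = 2.68936
Variance = 2.68936 / 8 = 0.33617
SE* = √0.33617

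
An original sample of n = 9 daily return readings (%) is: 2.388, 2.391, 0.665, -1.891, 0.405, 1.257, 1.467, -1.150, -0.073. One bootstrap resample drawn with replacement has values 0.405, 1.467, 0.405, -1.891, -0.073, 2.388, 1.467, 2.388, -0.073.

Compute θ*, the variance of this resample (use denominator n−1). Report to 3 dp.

θ* = 1.869

Mean = 0.7203; sum of squared deviations = 14.9539
s² = 14.9539 / 8 = 1.8692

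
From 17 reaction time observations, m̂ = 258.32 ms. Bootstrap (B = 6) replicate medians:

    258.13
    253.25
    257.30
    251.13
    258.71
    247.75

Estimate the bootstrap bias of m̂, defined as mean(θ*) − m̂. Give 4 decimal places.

mean(θ*) = (258.13 + 253.25 + 257.30 + 251.13 + 258.71 + 247.75) / 6 = 254.37833
bias = 254.37833 − 258.32

bias = −3.9417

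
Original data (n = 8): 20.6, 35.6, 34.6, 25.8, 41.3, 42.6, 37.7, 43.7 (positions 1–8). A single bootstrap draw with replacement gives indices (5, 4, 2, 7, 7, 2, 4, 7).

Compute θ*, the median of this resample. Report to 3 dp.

θ* = 36.650

Resample values: 41.3, 25.8, 35.6, 37.7, 37.7, 35.6, 25.8, 37.7.
Sorted: 25.8, 25.8, 35.6, 35.6, 37.7, 37.7, 37.7, 41.3
Median = average of the two middle values = 36.650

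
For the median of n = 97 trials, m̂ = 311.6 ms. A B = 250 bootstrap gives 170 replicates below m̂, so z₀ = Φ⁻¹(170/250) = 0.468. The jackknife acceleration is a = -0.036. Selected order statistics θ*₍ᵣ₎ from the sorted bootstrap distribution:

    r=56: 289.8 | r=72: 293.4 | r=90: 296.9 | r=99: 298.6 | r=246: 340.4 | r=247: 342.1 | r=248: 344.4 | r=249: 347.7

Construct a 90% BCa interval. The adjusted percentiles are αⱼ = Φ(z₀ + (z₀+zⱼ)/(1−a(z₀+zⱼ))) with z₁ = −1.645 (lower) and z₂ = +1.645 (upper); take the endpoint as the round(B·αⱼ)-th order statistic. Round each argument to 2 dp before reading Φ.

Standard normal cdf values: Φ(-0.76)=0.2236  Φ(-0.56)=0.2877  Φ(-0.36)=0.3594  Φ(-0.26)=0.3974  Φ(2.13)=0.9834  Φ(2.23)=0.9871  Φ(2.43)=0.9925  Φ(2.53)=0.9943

(289.8, 344.4)

Lower: z₀ + z₁ = 0.468 + (-1.645) = -1.177; 1 − a(z₀+z₁) = 1 − (-0.036)(-1.177) = 0.9576; argument = 0.468 + (-1.177)/0.9576 = -0.7611 → -0.76.
α₁ = Φ(-0.76) = 0.2236; rank = round(250 × 0.2236) = 56; θ*₍56₎ = 289.8.
Upper: z₀ + z₂ = 2.113; 1 − a(z₀+z₂) = 1.0761; argument = 2.4316 → 2.43; α₂ = 0.9925; rank = 248; θ*₍248₎ = 344.4.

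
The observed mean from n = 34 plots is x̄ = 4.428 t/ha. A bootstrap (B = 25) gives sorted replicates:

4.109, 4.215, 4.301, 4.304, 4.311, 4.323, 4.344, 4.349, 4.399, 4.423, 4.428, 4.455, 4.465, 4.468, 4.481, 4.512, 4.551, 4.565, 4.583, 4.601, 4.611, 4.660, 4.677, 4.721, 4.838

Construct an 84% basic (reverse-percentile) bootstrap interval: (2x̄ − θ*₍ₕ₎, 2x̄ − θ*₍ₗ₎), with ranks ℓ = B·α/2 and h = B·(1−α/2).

(4.179, 4.641)

Percentile endpoints at ranks 2 and 23: θ*₍2₎ = 4.215, θ*₍23₎ = 4.677.
Basic interval reflects these around x̄:
  lower = 2 × 4.428 − 4.677 = 4.179
  upper = 2 × 4.428 − 4.215 = 4.641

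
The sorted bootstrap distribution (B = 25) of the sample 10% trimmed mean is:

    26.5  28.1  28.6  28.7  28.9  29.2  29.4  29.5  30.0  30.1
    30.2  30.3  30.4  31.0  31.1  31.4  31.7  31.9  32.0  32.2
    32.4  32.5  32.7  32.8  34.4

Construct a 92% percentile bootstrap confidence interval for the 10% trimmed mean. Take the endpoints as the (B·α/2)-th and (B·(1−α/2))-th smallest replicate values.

(26.5, 32.8)

α = 0.08; lower rank = 25 × 0.040 = 1; upper rank = 25 × 0.960 = 24.
The 1st smallest replicate is 26.5; the 24th is 32.8.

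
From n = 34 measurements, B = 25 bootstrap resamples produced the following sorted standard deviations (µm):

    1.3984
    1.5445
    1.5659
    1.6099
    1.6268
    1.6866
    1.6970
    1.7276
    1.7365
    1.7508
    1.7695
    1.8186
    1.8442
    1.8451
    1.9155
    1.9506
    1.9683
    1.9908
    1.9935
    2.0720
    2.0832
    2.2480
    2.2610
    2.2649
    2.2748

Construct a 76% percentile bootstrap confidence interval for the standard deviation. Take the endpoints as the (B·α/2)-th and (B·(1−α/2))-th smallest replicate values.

α = 0.24; lower rank = 25 × 0.120 = 3; upper rank = 25 × 0.880 = 22.
The 3rd smallest replicate is 1.5659; the 22nd is 2.2480.

(1.5659, 2.2480)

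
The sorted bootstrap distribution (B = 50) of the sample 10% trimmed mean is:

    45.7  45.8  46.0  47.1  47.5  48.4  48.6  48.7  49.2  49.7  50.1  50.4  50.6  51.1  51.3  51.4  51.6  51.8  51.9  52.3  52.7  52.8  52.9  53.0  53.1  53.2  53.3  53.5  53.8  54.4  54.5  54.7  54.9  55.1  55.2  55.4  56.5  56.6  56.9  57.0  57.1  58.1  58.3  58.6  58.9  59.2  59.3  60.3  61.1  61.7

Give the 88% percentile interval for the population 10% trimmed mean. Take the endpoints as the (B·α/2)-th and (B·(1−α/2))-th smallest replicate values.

α = 0.12; lower rank = 50 × 0.060 = 3; upper rank = 50 × 0.940 = 47.
The 3rd smallest replicate is 46.0; the 47th is 59.3.

(46.0, 59.3)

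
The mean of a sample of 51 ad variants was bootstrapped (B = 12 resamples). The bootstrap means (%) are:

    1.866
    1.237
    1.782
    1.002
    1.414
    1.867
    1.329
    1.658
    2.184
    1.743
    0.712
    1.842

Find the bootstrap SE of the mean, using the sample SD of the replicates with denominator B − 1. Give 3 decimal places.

SE* = 0.422

Bootstrap SE is the standard deviation of the 12 replicate means.
Mean of replicates: (1.866 + 1.237 + 1.782 + 1.002 + 1.414 + 1.867 + 1.329 + 1.658 + 2.184 + 1.743 + 0.712 + 1.842) / 12 = 18.6360 / 12 = 1.5530
Sum of squared deviations: (+0.3130)² + (−0.3160)² + (+0.2290)² + (−0.5510)² + (−0.1390)² + (+0.3140)² + (−0.2240)² + (+0.1050)² + (+0.6310)² + (+0.1900)² + (−0.8410)² + (+0.2890)² = 1.9580
Variance = 1.9580 / 11 = 0.1780
SE* = √0.1780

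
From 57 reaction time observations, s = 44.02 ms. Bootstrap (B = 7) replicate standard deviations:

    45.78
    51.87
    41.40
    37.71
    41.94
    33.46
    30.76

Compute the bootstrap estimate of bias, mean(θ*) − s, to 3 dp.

mean(θ*) = (45.78 + 51.87 + 41.40 + 37.71 + 41.94 + 33.46 + 30.76) / 7 = 40.4171
bias = 40.4171 − 44.02

bias = −3.603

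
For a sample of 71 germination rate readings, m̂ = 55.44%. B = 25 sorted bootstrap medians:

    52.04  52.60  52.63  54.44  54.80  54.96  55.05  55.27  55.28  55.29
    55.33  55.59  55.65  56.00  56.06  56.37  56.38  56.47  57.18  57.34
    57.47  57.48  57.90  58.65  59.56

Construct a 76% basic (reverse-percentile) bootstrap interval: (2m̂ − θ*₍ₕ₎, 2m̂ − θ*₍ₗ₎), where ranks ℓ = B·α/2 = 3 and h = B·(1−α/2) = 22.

(53.40, 58.25)

Percentile endpoints at ranks 3 and 22: θ*₍3₎ = 52.63, θ*₍22₎ = 57.48.
Basic interval reflects these around m̂:
  lower = 2 × 55.44 − 57.48 = 53.40
  upper = 2 × 55.44 − 52.63 = 58.25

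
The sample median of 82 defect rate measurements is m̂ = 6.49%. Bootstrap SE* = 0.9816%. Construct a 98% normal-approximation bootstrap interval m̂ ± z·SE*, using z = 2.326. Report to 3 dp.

Margin = 2.326 × 0.9816 = 2.2832
Interval: 6.49 ± 2.2832

(4.207, 8.773)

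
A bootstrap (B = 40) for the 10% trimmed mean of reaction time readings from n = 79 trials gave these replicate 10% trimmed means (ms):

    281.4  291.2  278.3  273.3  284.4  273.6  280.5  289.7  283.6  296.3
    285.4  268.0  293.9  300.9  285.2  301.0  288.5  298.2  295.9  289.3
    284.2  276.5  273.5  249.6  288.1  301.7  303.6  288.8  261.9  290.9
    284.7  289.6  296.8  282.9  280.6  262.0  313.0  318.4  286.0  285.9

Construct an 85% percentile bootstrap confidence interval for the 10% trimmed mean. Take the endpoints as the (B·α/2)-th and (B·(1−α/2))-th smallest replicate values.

Sorted replicates: 249.6, 261.9, 262.0, 268.0, 273.3, 273.5, 273.6, 276.5, 278.3, 280.5, 280.6, 281.4, 282.9, 283.6, 284.2, 284.4, 284.7, 285.2, 285.4, 285.9, 286.0, 288.1, 288.5, 288.8, 289.3, 289.6, 289.7, 290.9, 291.2, 293.9, 295.9, 296.3, 296.8, 298.2, 300.9, 301.0, 301.7, 303.6, 313.0, 318.4
α = 0.15; lower rank = 40 × 0.075 = 3; upper rank = 40 × 0.925 = 37.
The 3rd smallest replicate is 262.0; the 37th is 301.7.

(262.0, 301.7)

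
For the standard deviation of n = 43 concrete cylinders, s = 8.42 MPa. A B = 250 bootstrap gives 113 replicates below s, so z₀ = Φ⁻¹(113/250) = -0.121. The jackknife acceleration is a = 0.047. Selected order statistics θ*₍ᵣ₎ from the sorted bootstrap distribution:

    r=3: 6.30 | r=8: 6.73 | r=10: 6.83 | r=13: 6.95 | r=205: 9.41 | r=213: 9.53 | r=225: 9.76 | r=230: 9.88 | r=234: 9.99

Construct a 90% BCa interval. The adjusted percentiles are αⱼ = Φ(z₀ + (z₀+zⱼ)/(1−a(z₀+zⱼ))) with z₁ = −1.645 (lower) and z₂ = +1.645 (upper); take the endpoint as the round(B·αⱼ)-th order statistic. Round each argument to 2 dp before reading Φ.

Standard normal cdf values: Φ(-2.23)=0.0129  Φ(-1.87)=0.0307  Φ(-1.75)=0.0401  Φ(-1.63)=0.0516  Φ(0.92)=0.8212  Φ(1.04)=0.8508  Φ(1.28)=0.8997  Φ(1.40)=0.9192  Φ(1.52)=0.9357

(6.83, 9.99)

Lower: z₀ + z₁ = -0.121 + (-1.645) = -1.766; 1 − a(z₀+z₁) = 1 − (0.047)(-1.766) = 1.0830; argument = -0.121 + (-1.766)/1.0830 = -1.7517 → -1.75.
α₁ = Φ(-1.75) = 0.0401; rank = round(250 × 0.0401) = 10; θ*₍10₎ = 6.83.
Upper: z₀ + z₂ = 1.524; 1 − a(z₀+z₂) = 0.9284; argument = 1.5206 → 1.52; α₂ = 0.9357; rank = 234; θ*₍234₎ = 9.99.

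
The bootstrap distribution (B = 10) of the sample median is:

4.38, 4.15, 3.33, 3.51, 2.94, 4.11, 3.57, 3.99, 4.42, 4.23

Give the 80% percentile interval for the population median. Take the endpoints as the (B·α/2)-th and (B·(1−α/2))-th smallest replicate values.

(2.94, 4.38)

Sorted replicates: 2.94, 3.33, 3.51, 3.57, 3.99, 4.11, 4.15, 4.23, 4.38, 4.42
α = 0.20; lower rank = 10 × 0.100 = 1; upper rank = 10 × 0.900 = 9.
The 1st smallest replicate is 2.94; the 9th is 4.38.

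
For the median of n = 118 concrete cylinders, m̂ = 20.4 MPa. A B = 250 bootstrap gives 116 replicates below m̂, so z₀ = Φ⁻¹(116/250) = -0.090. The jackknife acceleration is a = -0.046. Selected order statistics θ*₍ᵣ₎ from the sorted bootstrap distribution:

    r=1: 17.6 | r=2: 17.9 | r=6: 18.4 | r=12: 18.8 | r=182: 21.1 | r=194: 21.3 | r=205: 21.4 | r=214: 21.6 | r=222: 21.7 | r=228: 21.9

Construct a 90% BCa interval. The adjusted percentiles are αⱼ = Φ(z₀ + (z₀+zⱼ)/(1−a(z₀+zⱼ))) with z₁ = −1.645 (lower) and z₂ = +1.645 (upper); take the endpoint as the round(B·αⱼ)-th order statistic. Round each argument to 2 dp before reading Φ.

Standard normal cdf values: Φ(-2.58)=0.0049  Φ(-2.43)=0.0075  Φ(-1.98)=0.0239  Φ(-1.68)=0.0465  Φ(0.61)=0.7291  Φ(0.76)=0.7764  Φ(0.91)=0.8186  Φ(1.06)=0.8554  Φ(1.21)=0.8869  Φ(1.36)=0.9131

Lower: z₀ + z₁ = -0.090 + (-1.645) = -1.735; 1 − a(z₀+z₁) = 1 − (-0.046)(-1.735) = 0.9202; argument = -0.090 + (-1.735)/0.9202 = -1.9755 → -1.98.
α₁ = Φ(-1.98) = 0.0239; rank = round(250 × 0.0239) = 6; θ*₍6₎ = 18.4.
Upper: z₀ + z₂ = 1.555; 1 − a(z₀+z₂) = 1.0715; argument = 1.3612 → 1.36; α₂ = 0.9131; rank = 228; θ*₍228₎ = 21.9.

(18.4, 21.9)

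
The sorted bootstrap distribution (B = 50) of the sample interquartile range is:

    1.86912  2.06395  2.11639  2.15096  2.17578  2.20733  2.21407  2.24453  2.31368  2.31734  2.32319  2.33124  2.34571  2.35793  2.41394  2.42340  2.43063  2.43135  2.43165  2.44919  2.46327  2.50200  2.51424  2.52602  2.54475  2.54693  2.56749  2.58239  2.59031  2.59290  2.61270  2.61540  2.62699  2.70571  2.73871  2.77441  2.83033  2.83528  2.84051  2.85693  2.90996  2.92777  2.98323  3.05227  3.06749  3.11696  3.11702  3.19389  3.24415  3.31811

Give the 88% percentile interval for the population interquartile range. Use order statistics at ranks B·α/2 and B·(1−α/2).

α = 0.12; lower rank = 50 × 0.060 = 3; upper rank = 50 × 0.940 = 47.
The 3rd smallest replicate is 2.11639; the 47th is 3.11702.

(2.11639, 3.11702)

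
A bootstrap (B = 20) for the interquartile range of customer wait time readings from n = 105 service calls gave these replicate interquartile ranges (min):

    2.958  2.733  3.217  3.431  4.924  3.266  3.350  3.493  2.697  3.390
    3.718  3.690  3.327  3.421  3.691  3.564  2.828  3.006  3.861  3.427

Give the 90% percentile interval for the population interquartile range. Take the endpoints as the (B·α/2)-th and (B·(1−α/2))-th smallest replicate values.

Sorted replicates: 2.697, 2.733, 2.828, 2.958, 3.006, 3.217, 3.266, 3.327, 3.350, 3.390, 3.421, 3.427, 3.431, 3.493, 3.564, 3.690, 3.691, 3.718, 3.861, 4.924
α = 0.10; lower rank = 20 × 0.050 = 1; upper rank = 20 × 0.950 = 19.
The 1st smallest replicate is 2.697; the 19th is 3.861.

(2.697, 3.861)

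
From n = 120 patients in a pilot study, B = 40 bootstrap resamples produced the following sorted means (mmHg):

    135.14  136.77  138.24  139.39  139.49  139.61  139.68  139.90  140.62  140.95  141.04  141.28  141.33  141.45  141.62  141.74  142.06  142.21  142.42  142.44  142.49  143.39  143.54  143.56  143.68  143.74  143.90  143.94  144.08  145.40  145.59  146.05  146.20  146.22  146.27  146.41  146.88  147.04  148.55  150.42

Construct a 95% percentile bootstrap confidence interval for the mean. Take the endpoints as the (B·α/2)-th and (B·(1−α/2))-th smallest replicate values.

(135.14, 148.55)

α = 0.05; lower rank = 40 × 0.025 = 1; upper rank = 40 × 0.975 = 39.
The 1st smallest replicate is 135.14; the 39th is 148.55.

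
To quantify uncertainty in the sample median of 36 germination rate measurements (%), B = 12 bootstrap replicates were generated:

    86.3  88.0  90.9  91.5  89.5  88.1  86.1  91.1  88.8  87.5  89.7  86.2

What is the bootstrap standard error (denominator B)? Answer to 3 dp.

Bootstrap SE is the standard deviation of the 12 replicate medians.
Mean of replicates: (86.3 + 88.0 + 90.9 + 91.5 + 89.5 + 88.1 + 86.1 + 91.1 + 88.8 + 87.5 + 89.7 + 86.2) / 12 = 1063.7000 / 12 = 88.6417
Sum of squared deviations: (−2.3417)² + (−0.6417)² + (+2.2583)² + (+2.8583)² + (+0.8583)² + (−0.5417)² + (−2.5417)² + (+2.4583)² + (+0.1583)² + (−1.1417)² + (+1.0583)² + (−2.4417)² = 41.1092
Variance = 41.1092 / 12 = 3.4258
SE* = √3.4258

SE* = 1.851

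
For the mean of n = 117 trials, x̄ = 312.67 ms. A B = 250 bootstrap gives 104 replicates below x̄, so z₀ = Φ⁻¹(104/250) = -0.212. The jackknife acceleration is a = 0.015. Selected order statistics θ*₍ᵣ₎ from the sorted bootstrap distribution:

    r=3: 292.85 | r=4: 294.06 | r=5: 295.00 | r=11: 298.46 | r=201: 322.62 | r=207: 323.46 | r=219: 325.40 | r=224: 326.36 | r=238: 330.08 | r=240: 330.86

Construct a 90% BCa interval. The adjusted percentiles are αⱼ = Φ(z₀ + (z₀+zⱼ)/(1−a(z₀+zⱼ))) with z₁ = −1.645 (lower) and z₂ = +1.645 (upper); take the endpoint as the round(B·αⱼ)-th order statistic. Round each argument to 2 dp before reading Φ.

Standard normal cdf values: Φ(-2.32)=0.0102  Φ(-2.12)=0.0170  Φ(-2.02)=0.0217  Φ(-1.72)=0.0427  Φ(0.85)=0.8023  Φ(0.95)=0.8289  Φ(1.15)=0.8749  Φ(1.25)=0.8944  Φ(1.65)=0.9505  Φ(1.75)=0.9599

Lower: z₀ + z₁ = -0.212 + (-1.645) = -1.857; 1 − a(z₀+z₁) = 1 − (0.015)(-1.857) = 1.0279; argument = -0.212 + (-1.857)/1.0279 = -2.0187 → -2.02.
α₁ = Φ(-2.02) = 0.0217; rank = round(250 × 0.0217) = 5; θ*₍5₎ = 295.00.
Upper: z₀ + z₂ = 1.433; 1 − a(z₀+z₂) = 0.9785; argument = 1.2525 → 1.25; α₂ = 0.8944; rank = 224; θ*₍224₎ = 326.36.

(295.00, 326.36)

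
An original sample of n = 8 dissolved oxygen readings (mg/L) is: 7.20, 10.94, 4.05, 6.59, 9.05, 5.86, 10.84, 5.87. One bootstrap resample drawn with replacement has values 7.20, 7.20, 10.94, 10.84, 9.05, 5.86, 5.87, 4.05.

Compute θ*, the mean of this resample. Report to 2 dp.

Mean = (7.20 + 7.20 + 10.94 + 10.84 + 9.05 + 5.86 + 5.87 + 4.05) / 8 = 61.010 / 8 = 7.63

θ* = 7.63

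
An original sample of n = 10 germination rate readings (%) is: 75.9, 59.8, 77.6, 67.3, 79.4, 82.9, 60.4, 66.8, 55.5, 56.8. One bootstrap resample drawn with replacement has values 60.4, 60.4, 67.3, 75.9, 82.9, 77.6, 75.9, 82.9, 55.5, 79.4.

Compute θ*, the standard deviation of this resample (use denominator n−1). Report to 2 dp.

θ* = 10.10

Mean = 71.8200; sum of squared deviations = 917.2960
s² = 917.2960 / 9 = 101.9218
s = √101.9218 = 10.10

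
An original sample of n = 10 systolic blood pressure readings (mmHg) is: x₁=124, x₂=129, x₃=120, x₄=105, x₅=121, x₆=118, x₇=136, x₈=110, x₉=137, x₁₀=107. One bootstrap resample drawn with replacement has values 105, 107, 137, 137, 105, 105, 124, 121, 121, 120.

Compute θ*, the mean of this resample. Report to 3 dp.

θ* = 118.200

Mean = (105 + 107 + 137 + 137 + 105 + 105 + 124 + 121 + 121 + 120) / 10 = 1182.0 / 10 = 118.200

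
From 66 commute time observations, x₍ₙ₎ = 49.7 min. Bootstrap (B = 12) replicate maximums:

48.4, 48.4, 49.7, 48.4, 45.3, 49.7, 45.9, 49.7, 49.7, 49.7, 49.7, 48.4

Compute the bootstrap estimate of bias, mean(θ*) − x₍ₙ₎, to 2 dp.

bias = −1.12

mean(θ*) = (48.4 + 48.4 + 49.7 + 48.4 + 45.3 + 49.7 + 45.9 + 49.7 + 49.7 + 49.7 + 49.7 + 48.4) / 12 = 48.583
bias = 48.583 − 49.7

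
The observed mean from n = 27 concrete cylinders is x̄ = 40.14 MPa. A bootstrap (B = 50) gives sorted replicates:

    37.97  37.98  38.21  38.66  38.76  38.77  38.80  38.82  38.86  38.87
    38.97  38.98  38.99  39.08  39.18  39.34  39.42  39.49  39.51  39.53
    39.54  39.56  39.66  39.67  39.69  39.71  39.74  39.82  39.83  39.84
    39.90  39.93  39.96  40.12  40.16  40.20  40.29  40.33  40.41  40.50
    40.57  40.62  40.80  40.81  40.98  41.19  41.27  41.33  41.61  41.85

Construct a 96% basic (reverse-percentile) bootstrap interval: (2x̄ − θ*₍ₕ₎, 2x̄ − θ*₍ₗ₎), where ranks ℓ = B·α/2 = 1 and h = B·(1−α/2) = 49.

(38.67, 42.31)

Percentile endpoints at ranks 1 and 49: θ*₍1₎ = 37.97, θ*₍49₎ = 41.61.
Basic interval reflects these around x̄:
  lower = 2 × 40.14 − 41.61 = 38.67
  upper = 2 × 40.14 − 37.97 = 42.31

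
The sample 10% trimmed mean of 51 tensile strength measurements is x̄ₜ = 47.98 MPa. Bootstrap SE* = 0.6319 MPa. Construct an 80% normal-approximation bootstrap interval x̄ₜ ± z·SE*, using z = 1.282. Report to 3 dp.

Margin = 1.282 × 0.6319 = 0.8101
Interval: 47.98 ± 0.8101

(47.170, 48.790)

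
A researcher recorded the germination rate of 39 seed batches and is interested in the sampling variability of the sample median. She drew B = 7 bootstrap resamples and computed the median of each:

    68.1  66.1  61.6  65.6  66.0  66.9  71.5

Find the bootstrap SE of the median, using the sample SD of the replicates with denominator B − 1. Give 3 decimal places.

SE* = 2.970

Bootstrap SE is the standard deviation of the 7 replicate medians.
Mean of replicates: (68.1 + 66.1 + 61.6 + 65.6 + 66.0 + 66.9 + 71.5) / 7 = 465.8000 / 7 = 66.5429
Sum of squared deviations: (+1.5571)² + (−0.4429)² + (−4.9429)² + (−0.9429)² + (−0.5429)² + (+0.3571)² + (+4.9571)² = 52.9371
Variance = 52.9371 / 6 = 8.8229
SE* = √8.8229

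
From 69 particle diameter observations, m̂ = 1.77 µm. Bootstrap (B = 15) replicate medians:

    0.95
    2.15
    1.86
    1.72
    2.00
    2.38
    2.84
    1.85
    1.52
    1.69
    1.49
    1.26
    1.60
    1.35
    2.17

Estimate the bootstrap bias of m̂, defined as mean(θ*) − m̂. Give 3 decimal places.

mean(θ*) = (0.95 + 2.15 + 1.86 + 1.72 + 2.00 + 2.38 + 2.84 + 1.85 + 1.52 + 1.69 + 1.49 + 1.26 + 1.60 + 1.35 + 2.17) / 15 = 1.7887
bias = 1.7887 − 1.77

bias = +0.019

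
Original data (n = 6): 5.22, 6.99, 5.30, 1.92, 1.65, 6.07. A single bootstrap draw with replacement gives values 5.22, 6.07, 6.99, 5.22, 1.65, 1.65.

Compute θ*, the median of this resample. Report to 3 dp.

θ* = 5.220

Sorted: 1.65, 1.65, 5.22, 5.22, 6.07, 6.99
Median = average of the two middle values = 5.220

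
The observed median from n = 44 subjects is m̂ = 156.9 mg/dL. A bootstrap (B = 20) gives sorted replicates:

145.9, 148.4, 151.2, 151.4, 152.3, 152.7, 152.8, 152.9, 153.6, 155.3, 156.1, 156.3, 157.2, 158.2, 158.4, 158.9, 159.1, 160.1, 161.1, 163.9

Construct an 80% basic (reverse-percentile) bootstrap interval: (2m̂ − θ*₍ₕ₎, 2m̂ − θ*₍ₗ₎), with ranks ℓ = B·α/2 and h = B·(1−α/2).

(153.7, 165.4)

Percentile endpoints at ranks 2 and 18: θ*₍2₎ = 148.4, θ*₍18₎ = 160.1.
Basic interval reflects these around m̂:
  lower = 2 × 156.9 − 160.1 = 153.7
  upper = 2 × 156.9 − 148.4 = 165.4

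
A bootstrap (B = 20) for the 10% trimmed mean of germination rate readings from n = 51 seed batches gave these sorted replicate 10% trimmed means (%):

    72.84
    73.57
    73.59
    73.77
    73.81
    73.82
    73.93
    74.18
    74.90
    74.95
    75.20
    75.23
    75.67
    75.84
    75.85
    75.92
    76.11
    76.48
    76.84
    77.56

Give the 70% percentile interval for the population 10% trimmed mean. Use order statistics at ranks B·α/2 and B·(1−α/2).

(73.59, 76.11)

α = 0.30; lower rank = 20 × 0.150 = 3; upper rank = 20 × 0.850 = 17.
The 3rd smallest replicate is 73.59; the 17th is 76.11.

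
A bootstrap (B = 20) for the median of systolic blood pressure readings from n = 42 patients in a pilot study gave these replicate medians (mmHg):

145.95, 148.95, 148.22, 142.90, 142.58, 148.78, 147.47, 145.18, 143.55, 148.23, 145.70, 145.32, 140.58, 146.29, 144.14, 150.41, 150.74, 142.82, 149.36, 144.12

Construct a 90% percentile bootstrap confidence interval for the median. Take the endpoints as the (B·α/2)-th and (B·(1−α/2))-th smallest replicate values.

(140.58, 150.41)

Sorted replicates: 140.58, 142.58, 142.82, 142.90, 143.55, 144.12, 144.14, 145.18, 145.32, 145.70, 145.95, 146.29, 147.47, 148.22, 148.23, 148.78, 148.95, 149.36, 150.41, 150.74
α = 0.10; lower rank = 20 × 0.050 = 1; upper rank = 20 × 0.950 = 19.
The 1st smallest replicate is 140.58; the 19th is 150.41.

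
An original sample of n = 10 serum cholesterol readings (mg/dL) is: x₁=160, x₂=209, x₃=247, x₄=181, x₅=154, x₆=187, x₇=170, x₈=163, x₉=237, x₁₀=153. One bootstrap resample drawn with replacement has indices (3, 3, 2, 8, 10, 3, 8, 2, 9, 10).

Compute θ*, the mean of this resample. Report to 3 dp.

θ* = 202.800

Resample values: 247, 247, 209, 163, 153, 247, 163, 209, 237, 153.
Mean = (247 + 247 + 209 + 163 + 153 + 247 + 163 + 209 + 237 + 153) / 10 = 2028.0 / 10 = 202.800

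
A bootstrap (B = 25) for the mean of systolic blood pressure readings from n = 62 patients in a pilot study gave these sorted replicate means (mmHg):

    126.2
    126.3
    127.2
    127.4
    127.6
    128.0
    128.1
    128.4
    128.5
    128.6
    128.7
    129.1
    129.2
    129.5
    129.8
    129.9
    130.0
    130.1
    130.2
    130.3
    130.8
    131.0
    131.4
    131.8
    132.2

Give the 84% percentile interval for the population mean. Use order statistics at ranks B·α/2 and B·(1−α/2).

(126.3, 131.4)

α = 0.16; lower rank = 25 × 0.080 = 2; upper rank = 25 × 0.920 = 23.
The 2nd smallest replicate is 126.3; the 23rd is 131.4.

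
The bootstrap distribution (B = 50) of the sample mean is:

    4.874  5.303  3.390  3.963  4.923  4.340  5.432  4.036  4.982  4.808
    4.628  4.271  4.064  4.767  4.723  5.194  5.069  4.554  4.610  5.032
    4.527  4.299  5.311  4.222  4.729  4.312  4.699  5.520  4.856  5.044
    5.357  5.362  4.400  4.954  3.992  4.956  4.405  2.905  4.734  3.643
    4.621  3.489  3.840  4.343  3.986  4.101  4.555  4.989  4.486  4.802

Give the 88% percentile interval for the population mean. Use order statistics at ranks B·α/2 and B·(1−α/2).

(3.489, 5.357)

Sorted replicates: 2.905, 3.390, 3.489, 3.643, 3.840, 3.963, 3.986, 3.992, 4.036, 4.064, 4.101, 4.222, 4.271, 4.299, 4.312, 4.340, 4.343, 4.400, 4.405, 4.486, 4.527, 4.554, 4.555, 4.610, 4.621, 4.628, 4.699, 4.723, 4.729, 4.734, 4.767, 4.802, 4.808, 4.856, 4.874, 4.923, 4.954, 4.956, 4.982, 4.989, 5.032, 5.044, 5.069, 5.194, 5.303, 5.311, 5.357, 5.362, 5.432, 5.520
α = 0.12; lower rank = 50 × 0.060 = 3; upper rank = 50 × 0.940 = 47.
The 3rd smallest replicate is 3.489; the 47th is 5.357.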